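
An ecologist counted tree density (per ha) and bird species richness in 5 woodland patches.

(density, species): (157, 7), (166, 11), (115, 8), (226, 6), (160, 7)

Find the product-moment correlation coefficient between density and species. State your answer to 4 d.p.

-0.3475

n = 5, Σx = 824, Σy = 39, Σx² = 142106, Σy² = 319, Σxy = 6321
nΣxy − ΣxΣy = 31605 − 32136 = -531
nΣx² − (Σx)² = 710530 − 678976 = 31554; nΣy² − (Σy)² = 1595 − 1521 = 74
r = -531 / √(31554 × 74) = -531 / 1528.0694 ≈ -0.3475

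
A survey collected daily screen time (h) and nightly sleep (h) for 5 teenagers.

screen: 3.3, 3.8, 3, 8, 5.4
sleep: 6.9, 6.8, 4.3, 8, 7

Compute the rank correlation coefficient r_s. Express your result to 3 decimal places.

0.900

Rank screen: 2, 3, 1, 5, 4
Rank sleep: 3, 2, 1, 5, 4
d = rank(screen) − rank(sleep): -1, 1, 0, 0, 0; Σd² = 2
ρ = 1 − 6Σd² / [n(n²−1)] = 1 − 6×2 / (5×24) = 1 − 12/120 ≈ 0.900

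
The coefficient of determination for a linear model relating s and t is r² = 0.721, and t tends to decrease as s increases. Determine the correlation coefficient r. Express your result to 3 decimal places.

-0.849

|r| = √0.721 = 0.849
The association is negative, so r = −0.849.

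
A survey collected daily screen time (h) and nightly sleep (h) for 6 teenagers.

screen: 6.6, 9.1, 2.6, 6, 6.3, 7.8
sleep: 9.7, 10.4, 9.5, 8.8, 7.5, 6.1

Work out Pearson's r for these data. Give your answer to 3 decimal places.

n = 6, Σx = 38.4, Σy = 52, Σx² = 269.66, Σy² = 463.4, Σxy = 330.99
nΣxy − ΣxΣy = 1985.94 − 1996.8 = -10.86
nΣx² − (Σx)² = 1617.96 − 1474.56 = 143.4; nΣy² − (Σy)² = 2780.4 − 2704 = 76.4
r = -10.86 / √(143.4 × 76.4) = -10.86 / 104.6698 ≈ -0.104

-0.104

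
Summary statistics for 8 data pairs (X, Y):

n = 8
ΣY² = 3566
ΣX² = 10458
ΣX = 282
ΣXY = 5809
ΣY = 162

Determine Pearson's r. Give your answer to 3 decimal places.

r = (nΣXY − ΣXΣY) / √[(nΣX² − (ΣX)²)(nΣY² − (ΣY)²)]
Numerator: 8×5809 − 282×162 = 788
Denominator: √[(83664 − 79524)(28528 − 26244)] = √[4140 × 2284] = 3075.0220
r = 788 / 3075.0220 ≈ 0.256

0.256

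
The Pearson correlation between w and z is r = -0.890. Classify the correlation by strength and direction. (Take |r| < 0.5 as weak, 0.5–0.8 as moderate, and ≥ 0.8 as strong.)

strong negative

r = -0.890 < 0 so the relationship is negative.
|r| = 0.890, which falls in the strong range.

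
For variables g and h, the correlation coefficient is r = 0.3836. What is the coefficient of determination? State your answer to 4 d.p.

r² = (0.3836)² = 0.1471

0.1471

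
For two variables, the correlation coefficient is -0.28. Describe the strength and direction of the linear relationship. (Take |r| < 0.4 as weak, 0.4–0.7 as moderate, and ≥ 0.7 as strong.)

r = -0.28 < 0 so the relationship is negative.
|r| = 0.28, which falls in the weak range.

weak negative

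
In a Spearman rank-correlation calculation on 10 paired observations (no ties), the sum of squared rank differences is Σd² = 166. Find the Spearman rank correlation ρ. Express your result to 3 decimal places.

-0.006

ρ = 1 − 6Σd² / [n(n²−1)] = 1 − 6×166 / (10×99)
  = 1 − 996/990 = 1 − 1.0061 ≈ -0.006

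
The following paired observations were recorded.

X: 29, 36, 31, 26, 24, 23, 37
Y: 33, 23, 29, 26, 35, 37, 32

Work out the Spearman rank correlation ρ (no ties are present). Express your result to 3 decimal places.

Rank X: 4, 6, 5, 3, 2, 1, 7
Rank Y: 5, 1, 3, 2, 6, 7, 4
d = rank(X) − rank(Y): -1, 5, 2, 1, -4, -6, 3; Σd² = 92
ρ = 1 − 6Σd² / [n(n²−1)] = 1 − 6×92 / (7×48) = 1 − 552/336 ≈ -0.643

-0.643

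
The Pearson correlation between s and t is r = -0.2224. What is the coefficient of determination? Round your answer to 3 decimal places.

r² = (-0.2224)² = 0.049

0.049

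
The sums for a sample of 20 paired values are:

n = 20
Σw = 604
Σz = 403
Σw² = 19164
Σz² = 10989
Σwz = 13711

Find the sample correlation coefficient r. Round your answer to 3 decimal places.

0.947

r = (nΣwz − ΣwΣz) / √[(nΣw² − (Σw)²)(nΣz² − (Σz)²)]
Numerator: 20×13711 − 604×403 = 30808
Denominator: √[(383280 − 364816)(219780 − 162409)] = √[18464 × 57371] = 32546.8607
r = 30808 / 32546.8607 ≈ 0.947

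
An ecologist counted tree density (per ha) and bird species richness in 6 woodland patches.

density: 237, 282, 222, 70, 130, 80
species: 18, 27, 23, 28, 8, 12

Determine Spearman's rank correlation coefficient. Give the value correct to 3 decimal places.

0.029

Rank density: 5, 6, 4, 1, 3, 2
Rank species: 3, 5, 4, 6, 1, 2
d = rank(density) − rank(species): 2, 1, 0, -5, 2, 0; Σd² = 34
ρ = 1 − 6Σd² / [n(n²−1)] = 1 − 6×34 / (6×35) = 1 − 204/210 ≈ 0.029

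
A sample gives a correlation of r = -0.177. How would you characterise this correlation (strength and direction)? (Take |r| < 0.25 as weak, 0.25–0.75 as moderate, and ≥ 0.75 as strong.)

r = -0.177 < 0 so the relationship is negative.
|r| = 0.177, which falls in the weak range.

weak negative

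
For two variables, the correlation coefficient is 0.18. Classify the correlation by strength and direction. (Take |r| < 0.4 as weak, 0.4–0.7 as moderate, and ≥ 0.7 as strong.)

r = 0.18 > 0 so the relationship is positive.
|r| = 0.18, which falls in the weak range.

weak positive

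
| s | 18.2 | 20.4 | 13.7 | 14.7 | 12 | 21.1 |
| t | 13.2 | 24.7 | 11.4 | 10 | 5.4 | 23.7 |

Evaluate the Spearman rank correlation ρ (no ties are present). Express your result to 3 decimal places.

0.886

Rank s: 4, 5, 2, 3, 1, 6
Rank t: 4, 6, 3, 2, 1, 5
d = rank(s) − rank(t): 0, -1, -1, 1, 0, 1; Σd² = 4
ρ = 1 − 6Σd² / [n(n²−1)] = 1 − 6×4 / (6×35) = 1 − 24/210 ≈ 0.886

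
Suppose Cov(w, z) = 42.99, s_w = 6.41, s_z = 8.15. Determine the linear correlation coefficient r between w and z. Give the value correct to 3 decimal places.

0.823

r = Cov(w,z) / (s_w · s_z) = 42.99 / (6.41 × 8.15)
  = 42.99 / 52.2415 ≈ 0.823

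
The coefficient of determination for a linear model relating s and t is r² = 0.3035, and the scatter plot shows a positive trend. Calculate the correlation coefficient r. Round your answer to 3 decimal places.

|r| = √0.3035 = 0.551
The association is positive, so r = 0.551.

0.551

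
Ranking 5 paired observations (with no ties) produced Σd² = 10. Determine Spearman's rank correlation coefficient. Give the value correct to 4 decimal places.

ρ = 1 − 6Σd² / [n(n²−1)] = 1 − 6×10 / (5×24)
  = 1 − 60/120 = 1 − 0.50000 ≈ 0.5000

0.5000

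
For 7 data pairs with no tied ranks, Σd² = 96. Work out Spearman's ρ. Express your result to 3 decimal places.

ρ = 1 − 6Σd² / [n(n²−1)] = 1 − 6×96 / (7×48)
  = 1 − 576/336 = 1 − 1.7143 ≈ -0.714

-0.714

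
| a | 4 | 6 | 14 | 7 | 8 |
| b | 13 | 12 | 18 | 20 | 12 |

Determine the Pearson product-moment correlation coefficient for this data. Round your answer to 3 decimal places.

n = 5, Σa = 39, Σb = 75, Σa² = 361, Σb² = 1181, Σab = 612
nΣab − ΣaΣb = 3060 − 2925 = 135
nΣa² − (Σa)² = 1805 − 1521 = 284; nΣb² − (Σb)² = 5905 − 5625 = 280
r = 135 / √(284 × 280) = 135 / 281.9929 ≈ 0.479

0.479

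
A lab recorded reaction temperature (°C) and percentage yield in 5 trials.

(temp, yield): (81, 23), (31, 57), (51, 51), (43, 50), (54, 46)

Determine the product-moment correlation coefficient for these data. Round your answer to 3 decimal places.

-0.967

n = 5, Σx = 260, Σy = 227, Σx² = 14888, Σy² = 10995, Σxy = 10865
nΣxy − ΣxΣy = 54325 − 59020 = -4695
nΣx² − (Σx)² = 74440 − 67600 = 6840; nΣy² − (Σy)² = 54975 − 51529 = 3446
r = -4695 / √(6840 × 3446) = -4695 / 4854.9603 ≈ -0.967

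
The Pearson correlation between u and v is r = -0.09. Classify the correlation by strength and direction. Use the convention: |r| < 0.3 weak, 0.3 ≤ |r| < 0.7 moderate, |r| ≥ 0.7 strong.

weak negative

r = -0.09 < 0 so the relationship is negative.
|r| = 0.09, which falls in the weak range.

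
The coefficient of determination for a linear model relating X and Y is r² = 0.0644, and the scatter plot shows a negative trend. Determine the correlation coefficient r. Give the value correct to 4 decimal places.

|r| = √0.0644 = 0.2538
The association is negative, so r = −0.2538.

-0.2538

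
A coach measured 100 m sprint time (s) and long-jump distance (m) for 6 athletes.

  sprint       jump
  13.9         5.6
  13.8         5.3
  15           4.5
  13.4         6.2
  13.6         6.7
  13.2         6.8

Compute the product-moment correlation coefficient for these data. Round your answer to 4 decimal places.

-0.8982

n = 6, Σx = 82.9, Σy = 35.1, Σx² = 1147.41, Σy² = 209.27, Σxy = 482.44
nΣxy − ΣxΣy = 2894.64 − 2909.79 = -15.15
nΣx² − (Σx)² = 6884.46 − 6872.41 = 12.05; nΣy² − (Σy)² = 1255.62 − 1232.01 = 23.61
r = -15.15 / √(12.05 × 23.61) = -15.15 / 16.8671 ≈ -0.8982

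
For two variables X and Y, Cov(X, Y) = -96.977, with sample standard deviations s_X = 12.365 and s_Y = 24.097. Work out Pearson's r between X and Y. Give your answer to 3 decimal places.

r = Cov(X,Y) / (s_X · s_Y) = -96.977 / (12.365 × 24.097)
  = -96.977 / 297.9594 ≈ -0.325

-0.325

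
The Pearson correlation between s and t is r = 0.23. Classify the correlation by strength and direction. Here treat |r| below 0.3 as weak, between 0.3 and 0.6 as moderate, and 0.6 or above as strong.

weak positive

r = 0.23 > 0 so the relationship is positive.
|r| = 0.23, which falls in the weak range.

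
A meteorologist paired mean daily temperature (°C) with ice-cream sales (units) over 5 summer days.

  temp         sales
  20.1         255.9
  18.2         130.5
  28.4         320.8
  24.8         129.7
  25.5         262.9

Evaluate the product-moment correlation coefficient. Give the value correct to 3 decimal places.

0.570

n = 5, Σx = 117, Σy = 1099.8, Σx² = 2807.1, Σy² = 271366.2, Σxy = 26549.92
nΣxy − ΣxΣy = 132749.6 − 128676.6 = 4073
nΣx² − (Σx)² = 14035.5 − 13689 = 346.5; nΣy² − (Σy)² = 1356831 − 1209560.04 = 147270.96
r = 4073 / √(346.5 × 147270.96) = 4073 / 7143.4857 ≈ 0.570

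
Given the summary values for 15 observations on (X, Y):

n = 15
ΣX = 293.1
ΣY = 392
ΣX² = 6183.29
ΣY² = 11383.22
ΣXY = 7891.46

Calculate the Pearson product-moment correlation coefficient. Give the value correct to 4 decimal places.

r = (nΣXY − ΣXΣY) / √[(nΣX² − (ΣX)²)(nΣY² − (ΣY)²)]
Numerator: 15×7891.46 − 293.1×392 = 3476.7
Denominator: √[(92749.35 − 85907.61)(170748.3 − 153664)] = √[6841.74 × 17084.3] = 10811.3986
r = 3476.7 / 10811.3986 ≈ 0.3216

0.3216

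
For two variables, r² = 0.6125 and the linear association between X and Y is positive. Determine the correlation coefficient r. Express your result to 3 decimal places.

|r| = √0.6125 = 0.783
The association is positive, so r = 0.783.

0.783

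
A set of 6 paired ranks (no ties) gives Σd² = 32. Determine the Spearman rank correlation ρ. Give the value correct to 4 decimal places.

ρ = 1 − 6Σd² / [n(n²−1)] = 1 − 6×32 / (6×35)
  = 1 − 192/210 = 1 − 0.91429 ≈ 0.0857

0.0857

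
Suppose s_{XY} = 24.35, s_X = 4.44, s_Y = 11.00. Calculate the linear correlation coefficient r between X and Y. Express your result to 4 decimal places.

r = Cov(X,Y) / (s_X · s_Y) = 24.35 / (4.44 × 11.00)
  = 24.35 / 48.8400 ≈ 0.4986

0.4986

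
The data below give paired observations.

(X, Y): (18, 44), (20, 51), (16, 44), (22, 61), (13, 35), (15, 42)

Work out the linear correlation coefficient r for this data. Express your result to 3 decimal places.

n = 6, ΣX = 104, ΣY = 277, ΣX² = 1858, ΣY² = 13183, ΣXY = 4943
nΣXY − ΣXΣY = 29658 − 28808 = 850
nΣX² − (ΣX)² = 11148 − 10816 = 332; nΣY² − (ΣY)² = 79098 − 76729 = 2369
r = 850 / √(332 × 2369) = 850 / 886.8529 ≈ 0.958

0.958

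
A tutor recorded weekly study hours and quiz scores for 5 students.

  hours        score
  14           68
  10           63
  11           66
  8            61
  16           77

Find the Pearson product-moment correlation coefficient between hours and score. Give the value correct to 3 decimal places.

0.946

n = 5, Σx = 59, Σy = 335, Σx² = 737, Σy² = 22599, Σxy = 4028
nΣxy − ΣxΣy = 20140 − 19765 = 375
nΣx² − (Σx)² = 3685 − 3481 = 204; nΣy² − (Σy)² = 112995 − 112225 = 770
r = 375 / √(204 × 770) = 375 / 396.3332 ≈ 0.946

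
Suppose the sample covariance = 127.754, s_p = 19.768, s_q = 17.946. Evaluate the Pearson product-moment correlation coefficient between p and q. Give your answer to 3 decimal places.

r = Cov(p,q) / (s_p · s_q) = 127.754 / (19.768 × 17.946)
  = 127.754 / 354.7565 ≈ 0.360

0.360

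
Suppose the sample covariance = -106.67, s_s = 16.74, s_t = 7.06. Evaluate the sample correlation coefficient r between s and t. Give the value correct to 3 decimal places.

-0.903

r = Cov(s,t) / (s_s · s_t) = -106.67 / (16.74 × 7.06)
  = -106.67 / 118.1844 ≈ -0.903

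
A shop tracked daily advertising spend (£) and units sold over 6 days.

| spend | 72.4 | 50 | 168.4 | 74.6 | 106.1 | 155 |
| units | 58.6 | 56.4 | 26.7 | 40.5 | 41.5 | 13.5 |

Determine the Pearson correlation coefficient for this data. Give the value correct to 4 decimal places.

-0.8891

n = 6, Σx = 626.5, Σy = 237.2, Σx² = 76947.69, Σy² = 10872.56, Σxy = 21075.87
nΣxy − ΣxΣy = 126455.22 − 148605.8 = -22150.58
nΣx² − (Σx)² = 461686.14 − 392502.25 = 69183.89; nΣy² − (Σy)² = 65235.36 − 56263.84 = 8971.52
r = -22150.58 / √(69183.89 × 8971.52) = -22150.58 / 24913.5436 ≈ -0.8891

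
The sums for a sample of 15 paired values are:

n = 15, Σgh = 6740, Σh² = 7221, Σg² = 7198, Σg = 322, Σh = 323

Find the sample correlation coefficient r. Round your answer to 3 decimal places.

-0.703

r = (nΣgh − ΣgΣh) / √[(nΣg² − (Σg)²)(nΣh² − (Σh)²)]
Numerator: 15×6740 − 322×323 = -2906
Denominator: √[(107970 − 103684)(108315 − 104329)] = √[4286 × 3986] = 4133.2791
r = -2906 / 4133.2791 ≈ -0.703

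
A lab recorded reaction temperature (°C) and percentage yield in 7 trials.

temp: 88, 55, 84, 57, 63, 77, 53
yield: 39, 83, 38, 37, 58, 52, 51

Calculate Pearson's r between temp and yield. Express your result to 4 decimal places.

-0.5178

n = 7, Σx = 477, Σy = 358, Σx² = 33781, Σy² = 19892, Σxy = 23659
nΣxy − ΣxΣy = 165613 − 170766 = -5153
nΣx² − (Σx)² = 236467 − 227529 = 8938; nΣy² − (Σy)² = 139244 − 128164 = 11080
r = -5153 / √(8938 × 11080) = -5153 / 9951.5346 ≈ -0.5178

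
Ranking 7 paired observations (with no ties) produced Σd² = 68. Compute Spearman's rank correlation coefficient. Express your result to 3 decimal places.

-0.214

ρ = 1 − 6Σd² / [n(n²−1)] = 1 − 6×68 / (7×48)
  = 1 − 408/336 = 1 − 1.2143 ≈ -0.214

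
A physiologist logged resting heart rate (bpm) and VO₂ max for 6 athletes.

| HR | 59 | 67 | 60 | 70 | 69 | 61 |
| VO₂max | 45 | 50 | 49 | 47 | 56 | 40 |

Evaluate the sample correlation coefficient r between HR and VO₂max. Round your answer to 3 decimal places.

n = 6, Σx = 386, Σy = 287, Σx² = 24952, Σy² = 13871, Σxy = 18539
nΣxy − ΣxΣy = 111234 − 110782 = 452
nΣx² − (Σx)² = 149712 − 148996 = 716; nΣy² − (Σy)² = 83226 − 82369 = 857
r = 452 / √(716 × 857) = 452 / 783.3339 ≈ 0.577

0.577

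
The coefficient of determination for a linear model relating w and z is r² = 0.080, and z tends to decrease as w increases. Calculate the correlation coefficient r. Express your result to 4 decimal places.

-0.2828

|r| = √0.080 = 0.2828
The association is negative, so r = −0.2828.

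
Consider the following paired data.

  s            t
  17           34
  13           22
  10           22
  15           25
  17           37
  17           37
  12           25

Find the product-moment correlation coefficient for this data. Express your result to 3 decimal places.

0.882

n = 7, Σs = 101, Σt = 202, Σs² = 1505, Σt² = 6112, Σst = 3017
nΣst − ΣsΣt = 21119 − 20402 = 717
nΣs² − (Σs)² = 10535 − 10201 = 334; nΣt² − (Σt)² = 42784 − 40804 = 1980
r = 717 / √(334 × 1980) = 717 / 813.2158 ≈ 0.882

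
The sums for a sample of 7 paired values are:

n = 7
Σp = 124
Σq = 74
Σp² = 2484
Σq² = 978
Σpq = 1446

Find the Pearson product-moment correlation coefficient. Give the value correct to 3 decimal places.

0.570

r = (nΣpq − ΣpΣq) / √[(nΣp² − (Σp)²)(nΣq² − (Σq)²)]
Numerator: 7×1446 − 124×74 = 946
Denominator: √[(17388 − 15376)(6846 − 5476)] = √[2012 × 1370] = 1660.2530
r = 946 / 1660.2530 ≈ 0.570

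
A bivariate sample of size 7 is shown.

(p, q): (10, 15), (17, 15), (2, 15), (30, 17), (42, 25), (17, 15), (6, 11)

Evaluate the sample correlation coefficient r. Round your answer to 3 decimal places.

0.867

n = 7, Σp = 124, Σq = 113, Σp² = 3382, Σq² = 1935, Σpq = 2316
nΣpq − ΣpΣq = 16212 − 14012 = 2200
nΣp² − (Σp)² = 23674 − 15376 = 8298; nΣq² − (Σq)² = 13545 − 12769 = 776
r = 2200 / √(8298 × 776) = 2200 / 2537.5673 ≈ 0.867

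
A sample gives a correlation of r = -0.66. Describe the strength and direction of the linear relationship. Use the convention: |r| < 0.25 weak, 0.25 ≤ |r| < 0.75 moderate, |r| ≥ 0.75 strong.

r = -0.66 < 0 so the relationship is negative.
|r| = 0.66, which falls in the moderate range.

moderate negative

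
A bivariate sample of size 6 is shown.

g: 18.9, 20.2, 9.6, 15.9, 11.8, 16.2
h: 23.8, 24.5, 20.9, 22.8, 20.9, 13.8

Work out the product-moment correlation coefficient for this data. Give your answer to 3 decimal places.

n = 6, Σg = 92.6, Σh = 126.7, Σg² = 1511.9, Σh² = 2750.59, Σgh = 1978.06
nΣgh − ΣgΣh = 11868.36 − 11732.42 = 135.94
nΣg² − (Σg)² = 9071.4 − 8574.76 = 496.64; nΣh² − (Σh)² = 16503.54 − 16052.89 = 450.65
r = 135.94 / √(496.64 × 450.65) = 135.94 / 473.0865 ≈ 0.287

0.287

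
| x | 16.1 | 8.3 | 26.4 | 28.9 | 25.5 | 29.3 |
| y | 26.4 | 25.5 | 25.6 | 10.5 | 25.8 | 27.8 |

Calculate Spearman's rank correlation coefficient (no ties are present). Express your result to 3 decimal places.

Rank x: 2, 1, 4, 5, 3, 6
Rank y: 5, 2, 3, 1, 4, 6
d = rank(x) − rank(y): -3, -1, 1, 4, -1, 0; Σd² = 28
ρ = 1 − 6Σd² / [n(n²−1)] = 1 − 6×28 / (6×35) = 1 − 168/210 ≈ 0.200

0.200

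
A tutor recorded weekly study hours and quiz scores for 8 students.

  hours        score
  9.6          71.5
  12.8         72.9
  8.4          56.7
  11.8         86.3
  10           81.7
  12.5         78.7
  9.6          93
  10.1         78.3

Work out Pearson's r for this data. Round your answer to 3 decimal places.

0.301

n = 8, Σx = 84.8, Σy = 619.1, Σx² = 916.22, Σy² = 48737.71, Σxy = 6598.52
nΣxy − ΣxΣy = 52788.16 − 52499.68 = 288.48
nΣx² − (Σx)² = 7329.76 − 7191.04 = 138.72; nΣy² − (Σy)² = 389901.68 − 383284.81 = 6616.87
r = 288.48 / √(138.72 × 6616.87) = 288.48 / 958.0669 ≈ 0.301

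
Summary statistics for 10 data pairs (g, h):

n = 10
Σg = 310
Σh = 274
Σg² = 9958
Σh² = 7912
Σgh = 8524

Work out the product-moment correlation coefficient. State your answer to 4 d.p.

0.0800

r = (nΣgh − ΣgΣh) / √[(nΣg² − (Σg)²)(nΣh² − (Σh)²)]
Numerator: 10×8524 − 310×274 = 300
Denominator: √[(99580 − 96100)(79120 − 75076)] = √[3480 × 4044] = 3751.4157
r = 300 / 3751.4157 ≈ 0.0800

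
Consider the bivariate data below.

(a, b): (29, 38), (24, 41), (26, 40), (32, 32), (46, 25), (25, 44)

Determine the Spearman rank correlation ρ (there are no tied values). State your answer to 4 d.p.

Rank a: 4, 1, 3, 5, 6, 2
Rank b: 3, 5, 4, 2, 1, 6
d = rank(a) − rank(b): 1, -4, -1, 3, 5, -4; Σd² = 68
ρ = 1 − 6Σd² / [n(n²−1)] = 1 − 6×68 / (6×35) = 1 − 408/210 ≈ -0.9429

-0.9429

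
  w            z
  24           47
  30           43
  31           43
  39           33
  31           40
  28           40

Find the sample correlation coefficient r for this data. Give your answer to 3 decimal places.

-0.908

n = 6, Σw = 183, Σz = 246, Σw² = 5703, Σz² = 10196, Σwz = 7398
nΣwz − ΣwΣz = 44388 − 45018 = -630
nΣw² − (Σw)² = 34218 − 33489 = 729; nΣz² − (Σz)² = 61176 − 60516 = 660
r = -630 / √(729 × 660) = -630 / 693.6426 ≈ -0.908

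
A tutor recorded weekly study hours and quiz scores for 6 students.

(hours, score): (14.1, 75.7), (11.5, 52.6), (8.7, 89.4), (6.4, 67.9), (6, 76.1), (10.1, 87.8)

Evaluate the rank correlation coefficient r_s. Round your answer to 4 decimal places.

Rank hours: 6, 5, 3, 2, 1, 4
Rank score: 3, 1, 6, 2, 4, 5
d = rank(hours) − rank(score): 3, 4, -3, 0, -3, -1; Σd² = 44
ρ = 1 − 6Σd² / [n(n²−1)] = 1 − 6×44 / (6×35) = 1 − 264/210 ≈ -0.2571

-0.2571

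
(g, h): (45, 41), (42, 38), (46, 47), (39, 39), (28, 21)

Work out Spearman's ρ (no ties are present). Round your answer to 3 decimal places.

Rank g: 4, 3, 5, 2, 1
Rank h: 4, 2, 5, 3, 1
d = rank(g) − rank(h): 0, 1, 0, -1, 0; Σd² = 2
ρ = 1 − 6Σd² / [n(n²−1)] = 1 − 6×2 / (5×24) = 1 − 12/120 ≈ 0.900

0.900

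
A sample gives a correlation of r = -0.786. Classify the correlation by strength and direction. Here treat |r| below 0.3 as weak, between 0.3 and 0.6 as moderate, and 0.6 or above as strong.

r = -0.786 < 0 so the relationship is negative.
|r| = 0.786, which falls in the strong range.

strong negative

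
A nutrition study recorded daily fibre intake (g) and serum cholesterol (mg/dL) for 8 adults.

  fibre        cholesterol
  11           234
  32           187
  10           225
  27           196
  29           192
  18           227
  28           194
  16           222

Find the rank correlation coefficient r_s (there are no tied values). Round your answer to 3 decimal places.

-0.881

Rank fibre: 2, 8, 1, 5, 7, 4, 6, 3
Rank cholesterol: 8, 1, 6, 4, 2, 7, 3, 5
d = rank(fibre) − rank(cholesterol): -6, 7, -5, 1, 5, -3, 3, -2; Σd² = 158
ρ = 1 − 6Σd² / [n(n²−1)] = 1 − 6×158 / (8×63) = 1 − 948/504 ≈ -0.881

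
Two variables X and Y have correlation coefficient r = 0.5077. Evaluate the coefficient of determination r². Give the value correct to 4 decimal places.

r² = (0.5077)² = 0.2578

0.2578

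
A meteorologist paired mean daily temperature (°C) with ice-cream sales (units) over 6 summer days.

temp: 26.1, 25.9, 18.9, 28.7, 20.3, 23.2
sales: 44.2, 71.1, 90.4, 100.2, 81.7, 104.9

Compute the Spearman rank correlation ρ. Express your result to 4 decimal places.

-0.1429

Rank temp: 5, 4, 1, 6, 2, 3
Rank sales: 1, 2, 4, 5, 3, 6
d = rank(temp) − rank(sales): 4, 2, -3, 1, -1, -3; Σd² = 40
ρ = 1 − 6Σd² / [n(n²−1)] = 1 − 6×40 / (6×35) = 1 − 240/210 ≈ -0.1429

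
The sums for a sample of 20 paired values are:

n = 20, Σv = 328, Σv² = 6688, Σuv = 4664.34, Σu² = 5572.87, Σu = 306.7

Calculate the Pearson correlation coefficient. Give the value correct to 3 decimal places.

r = (nΣuv − ΣuΣv) / √[(nΣu² − (Σu)²)(nΣv² − (Σv)²)]
Numerator: 20×4664.34 − 306.7×328 = -7310.8
Denominator: √[(111457.4 − 94064.89)(133760 − 107584)] = √[17392.51 × 26176] = 21336.9712
r = -7310.8 / 21336.9712 ≈ -0.343

-0.343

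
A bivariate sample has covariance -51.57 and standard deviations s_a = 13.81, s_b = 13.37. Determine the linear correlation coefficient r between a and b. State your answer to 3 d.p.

r = Cov(a,b) / (s_a · s_b) = -51.57 / (13.81 × 13.37)
  = -51.57 / 184.6397 ≈ -0.279

-0.279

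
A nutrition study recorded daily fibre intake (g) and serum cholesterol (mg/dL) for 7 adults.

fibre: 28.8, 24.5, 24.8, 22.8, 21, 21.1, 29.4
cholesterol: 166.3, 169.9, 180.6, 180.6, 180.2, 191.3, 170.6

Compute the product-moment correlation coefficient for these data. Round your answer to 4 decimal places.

n = 7, Σx = 172.4, Σy = 1239.5, Σx² = 4315.14, Σy² = 219926.51, Σxy = 30384.82
nΣxy − ΣxΣy = 212693.74 − 213689.8 = -996.06
nΣx² − (Σx)² = 30205.98 − 29721.76 = 484.22; nΣy² − (Σy)² = 1539485.57 − 1536360.25 = 3125.32
r = -996.06 / √(484.22 × 3125.32) = -996.06 / 1230.1798 ≈ -0.8097

-0.8097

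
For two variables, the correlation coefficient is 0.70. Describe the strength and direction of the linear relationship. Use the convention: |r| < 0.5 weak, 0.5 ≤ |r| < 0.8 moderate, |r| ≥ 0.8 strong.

moderate positive

r = 0.70 > 0 so the relationship is positive.
|r| = 0.70, which falls in the moderate range.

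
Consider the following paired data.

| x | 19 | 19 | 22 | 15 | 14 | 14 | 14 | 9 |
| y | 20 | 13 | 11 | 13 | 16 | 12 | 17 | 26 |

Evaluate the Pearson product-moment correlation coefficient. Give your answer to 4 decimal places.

n = 8, Σx = 126, Σy = 128, Σx² = 2100, Σy² = 2224, Σxy = 1928
nΣxy − ΣxΣy = 15424 − 16128 = -704
nΣx² − (Σx)² = 16800 − 15876 = 924; nΣy² − (Σy)² = 17792 − 16384 = 1408
r = -704 / √(924 × 1408) = -704 / 1140.6104 ≈ -0.6172

-0.6172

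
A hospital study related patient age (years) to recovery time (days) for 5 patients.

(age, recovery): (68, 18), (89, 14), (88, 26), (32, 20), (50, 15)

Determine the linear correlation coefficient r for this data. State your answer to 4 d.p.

n = 5, Σx = 327, Σy = 93, Σx² = 23813, Σy² = 1821, Σxy = 6148
nΣxy − ΣxΣy = 30740 − 30411 = 329
nΣx² − (Σx)² = 119065 − 106929 = 12136; nΣy² − (Σy)² = 9105 − 8649 = 456
r = 329 / √(12136 × 456) = 329 / 2352.4489 ≈ 0.1399

0.1399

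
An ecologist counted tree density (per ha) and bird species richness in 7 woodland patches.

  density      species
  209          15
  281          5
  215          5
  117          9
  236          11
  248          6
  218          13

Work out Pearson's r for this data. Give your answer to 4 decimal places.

n = 7, Σx = 1524, Σy = 64, Σx² = 347280, Σy² = 682, Σxy = 13586
nΣxy − ΣxΣy = 95102 − 97536 = -2434
nΣx² − (Σx)² = 2430960 − 2322576 = 108384; nΣy² − (Σy)² = 4774 − 4096 = 678
r = -2434 / √(108384 × 678) = -2434 / 8572.3014 ≈ -0.2839

-0.2839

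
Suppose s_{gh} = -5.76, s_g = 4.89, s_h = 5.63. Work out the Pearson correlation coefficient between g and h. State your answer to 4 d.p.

r = Cov(g,h) / (s_g · s_h) = -5.76 / (4.89 × 5.63)
  = -5.76 / 27.5307 ≈ -0.2092

-0.2092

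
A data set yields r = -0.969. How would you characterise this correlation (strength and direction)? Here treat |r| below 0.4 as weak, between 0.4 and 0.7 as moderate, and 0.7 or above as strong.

r = -0.969 < 0 so the relationship is negative.
|r| = 0.969, which falls in the strong range.

strong negative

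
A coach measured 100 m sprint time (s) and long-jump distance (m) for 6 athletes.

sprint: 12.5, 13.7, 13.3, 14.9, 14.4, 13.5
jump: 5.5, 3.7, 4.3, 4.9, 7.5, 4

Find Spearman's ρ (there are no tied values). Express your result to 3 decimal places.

Rank sprint: 1, 4, 2, 6, 5, 3
Rank jump: 5, 1, 3, 4, 6, 2
d = rank(sprint) − rank(jump): -4, 3, -1, 2, -1, 1; Σd² = 32
ρ = 1 − 6Σd² / [n(n²−1)] = 1 − 6×32 / (6×35) = 1 − 192/210 ≈ 0.086

0.086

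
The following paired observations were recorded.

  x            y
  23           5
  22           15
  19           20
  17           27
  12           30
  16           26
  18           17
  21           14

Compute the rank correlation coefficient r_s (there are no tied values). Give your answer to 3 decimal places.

-0.929

Rank x: 8, 7, 5, 3, 1, 2, 4, 6
Rank y: 1, 3, 5, 7, 8, 6, 4, 2
d = rank(x) − rank(y): 7, 4, 0, -4, -7, -4, 0, 4; Σd² = 162
ρ = 1 − 6Σd² / [n(n²−1)] = 1 − 6×162 / (8×63) = 1 − 972/504 ≈ -0.929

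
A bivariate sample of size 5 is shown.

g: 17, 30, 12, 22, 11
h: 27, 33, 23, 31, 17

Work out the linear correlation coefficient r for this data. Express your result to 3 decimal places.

0.913

n = 5, Σg = 92, Σh = 131, Σg² = 1938, Σh² = 3597, Σgh = 2594
nΣgh − ΣgΣh = 12970 − 12052 = 918
nΣg² − (Σg)² = 9690 − 8464 = 1226; nΣh² − (Σh)² = 17985 − 17161 = 824
r = 918 / √(1226 × 824) = 918 / 1005.0990 ≈ 0.913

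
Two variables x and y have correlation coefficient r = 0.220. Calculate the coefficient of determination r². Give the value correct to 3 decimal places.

r² = (0.220)² = 0.048

0.048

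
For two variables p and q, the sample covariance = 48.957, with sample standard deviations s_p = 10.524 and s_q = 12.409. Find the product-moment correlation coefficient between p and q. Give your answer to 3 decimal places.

r = Cov(p,q) / (s_p · s_q) = 48.957 / (10.524 × 12.409)
  = 48.957 / 130.5923 ≈ 0.375

0.375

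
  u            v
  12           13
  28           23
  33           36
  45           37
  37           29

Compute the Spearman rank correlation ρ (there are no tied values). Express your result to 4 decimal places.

Rank u: 1, 2, 3, 5, 4
Rank v: 1, 2, 4, 5, 3
d = rank(u) − rank(v): 0, 0, -1, 0, 1; Σd² = 2
ρ = 1 − 6Σd² / [n(n²−1)] = 1 − 6×2 / (5×24) = 1 − 12/120 ≈ 0.9000

0.9000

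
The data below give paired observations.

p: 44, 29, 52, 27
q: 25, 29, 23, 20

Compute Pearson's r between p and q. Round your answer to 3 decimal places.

-0.066

n = 4, Σp = 152, Σq = 97, Σp² = 6210, Σq² = 2395, Σpq = 3677
nΣpq − ΣpΣq = 14708 − 14744 = -36
nΣp² − (Σp)² = 24840 − 23104 = 1736; nΣq² − (Σq)² = 9580 − 9409 = 171
r = -36 / √(1736 × 171) = -36 / 544.8449 ≈ -0.066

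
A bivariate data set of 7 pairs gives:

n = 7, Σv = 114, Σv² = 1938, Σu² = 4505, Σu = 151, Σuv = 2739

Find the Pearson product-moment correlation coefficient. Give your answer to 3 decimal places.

0.878

r = (nΣuv − ΣuΣv) / √[(nΣu² − (Σu)²)(nΣv² − (Σv)²)]
Numerator: 7×2739 − 151×114 = 1959
Denominator: √[(31535 − 22801)(13566 − 12996)] = √[8734 × 570] = 2231.2284
r = 1959 / 2231.2284 ≈ 0.878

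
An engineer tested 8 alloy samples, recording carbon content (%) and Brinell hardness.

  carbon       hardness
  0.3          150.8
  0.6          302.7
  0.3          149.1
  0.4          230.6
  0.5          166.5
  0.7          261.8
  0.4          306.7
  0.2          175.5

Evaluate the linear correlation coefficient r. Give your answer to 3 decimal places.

0.607

n = 8, Σx = 3.4, Σy = 1743.7, Σx² = 1.64, Σy² = 410901.73, Σxy = 788.12
nΣxy − ΣxΣy = 6304.96 − 5928.58 = 376.38
nΣx² − (Σx)² = 13.12 − 11.56 = 1.56; nΣy² − (Σy)² = 3287213.84 − 3040489.69 = 246724.15
r = 376.38 / √(1.56 × 246724.15) = 376.38 / 620.3948 ≈ 0.607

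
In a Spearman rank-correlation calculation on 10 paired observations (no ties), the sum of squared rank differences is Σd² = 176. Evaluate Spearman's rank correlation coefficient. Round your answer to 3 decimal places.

ρ = 1 − 6Σd² / [n(n²−1)] = 1 − 6×176 / (10×99)
  = 1 − 1056/990 = 1 − 1.0667 ≈ -0.067

-0.067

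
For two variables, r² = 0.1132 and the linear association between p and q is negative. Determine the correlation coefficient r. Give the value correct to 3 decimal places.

|r| = √0.1132 = 0.336
The association is negative, so r = −0.336.

-0.336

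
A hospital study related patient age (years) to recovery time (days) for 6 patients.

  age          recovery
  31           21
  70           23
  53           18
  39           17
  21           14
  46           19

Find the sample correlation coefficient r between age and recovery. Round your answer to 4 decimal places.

0.7127

n = 6, Σx = 260, Σy = 112, Σx² = 12748, Σy² = 2140, Σxy = 5046
nΣxy − ΣxΣy = 30276 − 29120 = 1156
nΣx² − (Σx)² = 76488 − 67600 = 8888; nΣy² − (Σy)² = 12840 − 12544 = 296
r = 1156 / √(8888 × 296) = 1156 / 1621.9889 ≈ 0.7127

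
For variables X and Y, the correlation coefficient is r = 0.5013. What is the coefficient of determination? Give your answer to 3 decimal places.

r² = (0.5013)² = 0.251

0.251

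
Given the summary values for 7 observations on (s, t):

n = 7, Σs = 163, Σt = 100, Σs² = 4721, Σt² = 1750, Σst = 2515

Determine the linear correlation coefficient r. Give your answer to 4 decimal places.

0.3418

r = (nΣst − ΣsΣt) / √[(nΣs² − (Σs)²)(nΣt² − (Σt)²)]
Numerator: 7×2515 − 163×100 = 1305
Denominator: √[(33047 − 26569)(12250 − 10000)] = √[6478 × 2250] = 3817.7873
r = 1305 / 3817.7873 ≈ 0.3418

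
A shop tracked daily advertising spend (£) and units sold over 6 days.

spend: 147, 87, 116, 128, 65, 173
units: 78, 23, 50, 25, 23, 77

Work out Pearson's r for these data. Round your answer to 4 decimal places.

n = 6, Σx = 716, Σy = 276, Σx² = 93172, Σy² = 16196, Σxy = 37283
nΣxy − ΣxΣy = 223698 − 197616 = 26082
nΣx² − (Σx)² = 559032 − 512656 = 46376; nΣy² − (Σy)² = 97176 − 76176 = 21000
r = 26082 / √(46376 × 21000) = 26082 / 31207.3068 ≈ 0.8358

0.8358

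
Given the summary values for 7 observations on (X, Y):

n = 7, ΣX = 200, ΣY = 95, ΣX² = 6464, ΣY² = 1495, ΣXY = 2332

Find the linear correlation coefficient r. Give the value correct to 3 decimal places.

r = (nΣXY − ΣXΣY) / √[(nΣX² − (ΣX)²)(nΣY² − (ΣY)²)]
Numerator: 7×2332 − 200×95 = -2676
Denominator: √[(45248 − 40000)(10465 − 9025)] = √[5248 × 1440] = 2749.0216
r = -2676 / 2749.0216 ≈ -0.973

-0.973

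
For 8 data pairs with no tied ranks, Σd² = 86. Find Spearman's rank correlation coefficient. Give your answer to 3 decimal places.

-0.024

ρ = 1 − 6Σd² / [n(n²−1)] = 1 − 6×86 / (8×63)
  = 1 − 516/504 = 1 − 1.0238 ≈ -0.024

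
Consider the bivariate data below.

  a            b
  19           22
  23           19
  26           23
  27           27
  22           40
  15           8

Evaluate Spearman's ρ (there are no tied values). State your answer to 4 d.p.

0.5429

Rank a: 2, 4, 5, 6, 3, 1
Rank b: 3, 2, 4, 5, 6, 1
d = rank(a) − rank(b): -1, 2, 1, 1, -3, 0; Σd² = 16
ρ = 1 − 6Σd² / [n(n²−1)] = 1 − 6×16 / (6×35) = 1 − 96/210 ≈ 0.5429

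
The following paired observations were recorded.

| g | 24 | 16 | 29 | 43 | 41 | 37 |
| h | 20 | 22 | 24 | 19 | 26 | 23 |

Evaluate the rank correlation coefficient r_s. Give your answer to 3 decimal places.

0.029

Rank g: 2, 1, 3, 6, 5, 4
Rank h: 2, 3, 5, 1, 6, 4
d = rank(g) − rank(h): 0, -2, -2, 5, -1, 0; Σd² = 34
ρ = 1 − 6Σd² / [n(n²−1)] = 1 − 6×34 / (6×35) = 1 − 204/210 ≈ 0.029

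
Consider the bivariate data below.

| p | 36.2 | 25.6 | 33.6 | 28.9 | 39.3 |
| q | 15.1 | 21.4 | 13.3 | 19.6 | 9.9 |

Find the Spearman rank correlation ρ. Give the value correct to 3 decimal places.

-0.900

Rank p: 4, 1, 3, 2, 5
Rank q: 3, 5, 2, 4, 1
d = rank(p) − rank(q): 1, -4, 1, -2, 4; Σd² = 38
ρ = 1 − 6Σd² / [n(n²−1)] = 1 − 6×38 / (5×24) = 1 − 228/120 ≈ -0.900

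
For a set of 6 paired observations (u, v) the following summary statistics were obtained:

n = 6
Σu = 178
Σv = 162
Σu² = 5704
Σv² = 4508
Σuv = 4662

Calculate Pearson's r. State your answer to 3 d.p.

r = (nΣuv − ΣuΣv) / √[(nΣu² − (Σu)²)(nΣv² − (Σv)²)]
Numerator: 6×4662 − 178×162 = -864
Denominator: √[(34224 − 31684)(27048 − 26244)] = √[2540 × 804] = 1429.0416
r = -864 / 1429.0416 ≈ -0.605

-0.605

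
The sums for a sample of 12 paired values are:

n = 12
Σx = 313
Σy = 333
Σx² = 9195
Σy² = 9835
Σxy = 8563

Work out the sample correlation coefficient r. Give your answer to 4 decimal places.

r = (nΣxy − ΣxΣy) / √[(nΣx² − (Σx)²)(nΣy² − (Σy)²)]
Numerator: 12×8563 − 313×333 = -1473
Denominator: √[(110340 − 97969)(118020 − 110889)] = √[12371 × 7131] = 9392.4225
r = -1473 / 9392.4225 ≈ -0.1568

-0.1568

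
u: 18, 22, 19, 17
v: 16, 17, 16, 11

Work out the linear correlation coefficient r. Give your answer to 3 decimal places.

n = 4, Σu = 76, Σv = 60, Σu² = 1458, Σv² = 922, Σuv = 1153
nΣuv − ΣuΣv = 4612 − 4560 = 52
nΣu² − (Σu)² = 5832 − 5776 = 56; nΣv² − (Σv)² = 3688 − 3600 = 88
r = 52 / √(56 × 88) = 52 / 70.1997 ≈ 0.741

0.741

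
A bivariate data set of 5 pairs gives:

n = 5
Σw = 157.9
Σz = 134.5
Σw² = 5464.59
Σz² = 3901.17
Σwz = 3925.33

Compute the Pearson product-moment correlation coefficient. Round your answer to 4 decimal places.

r = (nΣwz − ΣwΣz) / √[(nΣw² − (Σw)²)(nΣz² − (Σz)²)]
Numerator: 5×3925.33 − 157.9×134.5 = -1610.9
Denominator: √[(27322.95 − 24932.41)(19505.85 − 18090.25)] = √[2390.54 × 1415.6] = 1839.5783
r = -1610.9 / 1839.5783 ≈ -0.8757

-0.8757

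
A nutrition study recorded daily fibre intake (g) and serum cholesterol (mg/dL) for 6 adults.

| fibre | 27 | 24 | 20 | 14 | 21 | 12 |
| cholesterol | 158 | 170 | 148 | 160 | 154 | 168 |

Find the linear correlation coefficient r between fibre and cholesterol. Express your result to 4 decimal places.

n = 6, Σx = 118, Σy = 958, Σx² = 2486, Σy² = 153308, Σxy = 18796
nΣxy − ΣxΣy = 112776 − 113044 = -268
nΣx² − (Σx)² = 14916 − 13924 = 992; nΣy² − (Σy)² = 919848 − 917764 = 2084
r = -268 / √(992 × 2084) = -268 / 1437.8206 ≈ -0.1864

-0.1864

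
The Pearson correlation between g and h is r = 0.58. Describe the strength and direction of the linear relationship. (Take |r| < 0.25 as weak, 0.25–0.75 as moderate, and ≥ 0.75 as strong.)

r = 0.58 > 0 so the relationship is positive.
|r| = 0.58, which falls in the moderate range.

moderate positive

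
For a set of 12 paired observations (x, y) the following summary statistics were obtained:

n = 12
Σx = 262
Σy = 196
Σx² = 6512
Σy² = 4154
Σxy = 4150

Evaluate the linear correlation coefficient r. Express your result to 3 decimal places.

-0.149

r = (nΣxy − ΣxΣy) / √[(nΣx² − (Σx)²)(nΣy² − (Σy)²)]
Numerator: 12×4150 − 262×196 = -1552
Denominator: √[(78144 − 68644)(49848 − 38416)] = √[9500 × 11432] = 10421.3243
r = -1552 / 10421.3243 ≈ -0.149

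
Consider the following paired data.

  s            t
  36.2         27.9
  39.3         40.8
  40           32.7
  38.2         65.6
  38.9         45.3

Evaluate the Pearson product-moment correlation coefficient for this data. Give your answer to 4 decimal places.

n = 5, Σs = 192.6, Σt = 212.3, Σs² = 7427.38, Σt² = 9867.79, Σst = 8189.51
nΣst − ΣsΣt = 40947.55 − 40888.98 = 58.57
nΣs² − (Σs)² = 37136.9 − 37094.76 = 42.14; nΣt² − (Σt)² = 49338.95 − 45071.29 = 4267.66
r = 58.57 / √(42.14 × 4267.66) = 58.57 / 424.0745 ≈ 0.1381

0.1381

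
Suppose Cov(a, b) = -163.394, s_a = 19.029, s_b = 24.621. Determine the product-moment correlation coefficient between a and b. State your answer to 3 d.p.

-0.349

r = Cov(a,b) / (s_a · s_b) = -163.394 / (19.029 × 24.621)
  = -163.394 / 468.5130 ≈ -0.349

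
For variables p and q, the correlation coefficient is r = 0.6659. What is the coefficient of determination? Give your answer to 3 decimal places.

0.443

r² = (0.6659)² = 0.443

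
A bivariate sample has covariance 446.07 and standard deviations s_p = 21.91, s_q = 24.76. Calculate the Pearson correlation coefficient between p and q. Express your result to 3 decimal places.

0.822

r = Cov(p,q) / (s_p · s_q) = 446.07 / (21.91 × 24.76)
  = 446.07 / 542.4916 ≈ 0.822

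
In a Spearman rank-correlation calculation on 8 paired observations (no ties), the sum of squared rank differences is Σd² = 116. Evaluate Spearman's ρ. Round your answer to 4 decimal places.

ρ = 1 − 6Σd² / [n(n²−1)] = 1 − 6×116 / (8×63)
  = 1 − 696/504 = 1 − 1.38095 ≈ -0.3810

-0.3810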